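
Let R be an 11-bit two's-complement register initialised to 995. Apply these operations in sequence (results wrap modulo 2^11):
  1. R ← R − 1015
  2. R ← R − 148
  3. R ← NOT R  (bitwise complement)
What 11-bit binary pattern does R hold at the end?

00010100111

Start: R = 995 = 01111100011.
R = 995 − 1015 = -20 = 11111101100
R = -20 − 148 = -168 = 11101011000
R = NOT 11101011000 = 00010100111 = 167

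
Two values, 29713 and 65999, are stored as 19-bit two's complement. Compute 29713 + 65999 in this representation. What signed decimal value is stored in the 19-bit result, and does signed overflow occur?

95712; no overflow

29713 → 0000111010000010001
65999 → 0010000000111001111
  0000111010000010001
+ 0010000000111001111
= 0010111010111100000
Result 0010111010111100000: MSB = 0 → value 95712.
Both addends are non-negative and so is the stored result: no signed overflow.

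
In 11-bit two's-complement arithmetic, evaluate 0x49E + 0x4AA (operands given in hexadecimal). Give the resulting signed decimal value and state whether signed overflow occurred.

328; overflow

0x49E = 10010011110 = -866 (signed)
0x4AA = 10010101010 = -854 (signed)
  10010011110
+ 10010101010
= 00101001000  (discard carry-out 1)
Result 00101001000: MSB = 0 → value 328.
Both addends are negative but the stored result is non-negative: signed overflow. The true value -866 + (-854) = -1720 lies outside [-1024, 1023].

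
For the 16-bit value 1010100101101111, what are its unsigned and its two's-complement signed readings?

Unsigned: 1010100101101111 = 43375.
Signed: MSB=1 → 43375 − 65536 = -22161.

unsigned = 43375, signed = -22161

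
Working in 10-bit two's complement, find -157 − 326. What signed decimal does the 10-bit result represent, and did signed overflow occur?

-157 → 1101100011
326 → 0101000110
Subtract via negate-and-add: invert 0101000110 + 1 = 1010111010 (i.e. -326).
  1101100011
+ 1010111010
= 1000011101  (discard carry-out 1)
Result 1000011101: MSB = 1 → 541 − 1024 = -483.
Both addends (after negating the subtrahend) are negative and so is the stored result: no signed overflow.

-483; no overflow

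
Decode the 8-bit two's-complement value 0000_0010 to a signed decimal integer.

2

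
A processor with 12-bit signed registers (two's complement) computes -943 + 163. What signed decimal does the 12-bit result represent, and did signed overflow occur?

-780; no overflow

-943 → 110001010001
163 → 000010100011
  110001010001
+ 000010100011
= 110011110100
Result 110011110100: MSB = 1 → 3316 − 4096 = -780.
Addends have opposite signs, so signed overflow cannot occur.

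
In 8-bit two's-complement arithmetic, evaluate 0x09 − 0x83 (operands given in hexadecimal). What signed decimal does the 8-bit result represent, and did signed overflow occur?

0x09 = 00001001 = 9 (signed)
0x83 = 10000011 = -125 (signed)
Subtract via negate-and-add: invert 10000011 + 1 = 01111101 (i.e. 125).
  00001001
+ 01111101
= 10000110
Result 10000110: MSB = 1 → 134 − 256 = -122.
Both addends (after negating the subtrahend) are non-negative but the stored result is negative: signed overflow. The true value 9 − (-125) = 134 lies outside [-128, 127].

-122; overflow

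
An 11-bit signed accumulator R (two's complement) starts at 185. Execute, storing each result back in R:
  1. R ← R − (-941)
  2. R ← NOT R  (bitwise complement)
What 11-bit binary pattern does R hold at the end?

Start: R = 185 = 00010111001.
R = 185 − (-941) = 1126; wraps to -922 = 10001100110
R = NOT 10001100110 = 01110011001 = 921

01110011001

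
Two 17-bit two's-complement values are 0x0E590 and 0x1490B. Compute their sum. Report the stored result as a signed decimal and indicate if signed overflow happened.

11931; no overflow

0x0E590 = 01110010110010000 = 58768 (signed)
0x1490B = 10100100100001011 = -46837 (signed)
  01110010110010000
+ 10100100100001011
= 00010111010011011  (discard carry-out 1)
Result 00010111010011011: MSB = 0 → value 11931.
Addends have opposite signs, so signed overflow cannot occur.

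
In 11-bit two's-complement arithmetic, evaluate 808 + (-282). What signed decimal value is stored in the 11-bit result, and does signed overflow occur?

526; no overflow

808 → 01100101000
-282 → 11011100110
  01100101000
+ 11011100110
= 01000001110  (discard carry-out 1)
Result 01000001110: MSB = 0 → value 526.
Addends have opposite signs, so signed overflow cannot occur.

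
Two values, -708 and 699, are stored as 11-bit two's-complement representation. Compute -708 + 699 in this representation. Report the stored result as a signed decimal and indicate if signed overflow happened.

-9; no overflow

-708 → 10100111100
699 → 01010111011
  10100111100
+ 01010111011
= 11111110111
Result 11111110111: MSB = 1 → 2039 − 2048 = -9.
Addends have opposite signs, so signed overflow cannot occur.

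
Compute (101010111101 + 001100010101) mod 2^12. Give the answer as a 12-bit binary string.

110111010010

  101010111101
+ 001100010101
= 110111010010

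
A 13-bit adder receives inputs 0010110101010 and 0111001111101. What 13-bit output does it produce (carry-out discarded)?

1010000100111

  0010110101010
+ 0111001111101
= 1010000100111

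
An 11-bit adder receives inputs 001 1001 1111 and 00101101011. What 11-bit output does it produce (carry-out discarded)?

01100001010

  00110011111
+ 00101101011
= 01100001010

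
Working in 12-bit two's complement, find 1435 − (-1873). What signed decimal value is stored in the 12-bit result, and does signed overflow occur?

-788; overflow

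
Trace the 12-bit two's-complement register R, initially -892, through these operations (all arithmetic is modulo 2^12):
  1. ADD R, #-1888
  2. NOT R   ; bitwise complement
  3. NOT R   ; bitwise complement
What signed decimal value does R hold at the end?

Start: R = -892 = 110010000100.
R = -892 + (-1888) = -2780; wraps to 1316 = 010100100100
R = NOT 010100100100 = 101011011011 = -1317
R = NOT 101011011011 = 010100100100 = 1316

1316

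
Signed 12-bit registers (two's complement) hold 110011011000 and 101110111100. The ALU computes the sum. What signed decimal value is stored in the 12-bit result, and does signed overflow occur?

110011011000 = -808 (signed)
101110111100 = -1092 (signed)
  110011011000
+ 101110111100
= 100010010100  (discard carry-out 1)
Result 100010010100: MSB = 1 → 2196 − 4096 = -1900.
Both addends are negative and so is the stored result: no signed overflow.

-1900; no overflow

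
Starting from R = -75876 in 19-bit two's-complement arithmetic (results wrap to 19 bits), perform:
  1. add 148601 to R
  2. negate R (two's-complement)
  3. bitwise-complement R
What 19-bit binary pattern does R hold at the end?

0010001110000010100

Start: R = -75876 = 1101101011110011100.
R = -75876 + 148601 = 72725 = 0010001110000010101
R = −(72725) = -72725 = 1101110001111101011
R = NOT 1101110001111101011 = 0010001110000010100 = 72724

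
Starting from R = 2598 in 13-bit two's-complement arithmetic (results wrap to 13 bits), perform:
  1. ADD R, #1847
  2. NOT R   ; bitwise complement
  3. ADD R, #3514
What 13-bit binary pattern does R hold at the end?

Start: R = 2598 = 0101000100110.
R = 2598 + 1847 = 4445; wraps to -3747 = 1000101011101
R = NOT 1000101011101 = 0111010100010 = 3746
R = 3746 + 3514 = 7260; wraps to -932 = 1110001011100

1110001011100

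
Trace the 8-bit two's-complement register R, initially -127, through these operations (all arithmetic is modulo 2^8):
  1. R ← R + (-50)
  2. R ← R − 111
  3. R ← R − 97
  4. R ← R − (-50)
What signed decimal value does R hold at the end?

-79

Start: R = -127 = 10000001.
R = -127 + (-50) = -177; wraps to 79 = 01001111
R = 79 − 111 = -32 = 11100000
R = -32 − 97 = -129; wraps to 127 = 01111111
R = 127 − (-50) = 177; wraps to -79 = 10110001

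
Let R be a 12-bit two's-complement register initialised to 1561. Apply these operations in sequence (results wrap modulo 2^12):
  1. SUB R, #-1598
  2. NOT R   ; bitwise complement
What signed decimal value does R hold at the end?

936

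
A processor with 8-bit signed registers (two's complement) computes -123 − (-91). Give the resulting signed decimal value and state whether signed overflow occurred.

-32; no overflow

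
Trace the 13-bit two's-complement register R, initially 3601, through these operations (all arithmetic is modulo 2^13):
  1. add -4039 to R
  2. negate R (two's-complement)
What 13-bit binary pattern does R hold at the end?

Start: R = 3601 = 0111000010001.
R = 3601 + (-4039) = -438 = 1111001001010
R = −(-438) = 438 = 0000110110110

0000110110110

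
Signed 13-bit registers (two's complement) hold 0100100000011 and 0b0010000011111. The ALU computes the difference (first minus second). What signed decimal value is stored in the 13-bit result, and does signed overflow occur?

1252; no overflow

0100100000011 = 2307 (signed)
0b0010000011111 → 0010000011111 = 1055 (signed)
Subtract via negate-and-add: invert 0010000011111 + 1 = 1101111100001 (i.e. -1055).
  0100100000011
+ 1101111100001
= 0010011100100  (discard carry-out 1)
Result 0010011100100: MSB = 0 → value 1252.
Addends (after negating the subtrahend) have opposite signs, so signed overflow cannot occur.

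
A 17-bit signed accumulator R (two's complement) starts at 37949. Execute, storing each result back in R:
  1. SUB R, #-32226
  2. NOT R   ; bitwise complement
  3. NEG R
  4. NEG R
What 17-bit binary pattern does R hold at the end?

Start: R = 37949 = 01001010000111101.
R = 37949 − (-32226) = 70175; wraps to -60897 = 10001001000011111
R = NOT 10001001000011111 = 01110110111100000 = 60896
R = −(60896) = -60896 = 10001001000100000
R = −(-60896) = 60896 = 01110110111100000

01110110111100000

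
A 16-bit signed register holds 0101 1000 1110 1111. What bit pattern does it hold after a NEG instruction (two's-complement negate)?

1010011100010001

Invert: 1010011100010000. Add 1: 1010011100010001.
Check: 0101100011101111 = 22767, 1010011100010001 = -22767.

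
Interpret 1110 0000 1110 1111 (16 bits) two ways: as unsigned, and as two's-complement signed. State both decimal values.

Unsigned: 1110000011101111 = 57583.
Signed: MSB=1 → 57583 − 65536 = -7953.

unsigned = 57583, signed = -7953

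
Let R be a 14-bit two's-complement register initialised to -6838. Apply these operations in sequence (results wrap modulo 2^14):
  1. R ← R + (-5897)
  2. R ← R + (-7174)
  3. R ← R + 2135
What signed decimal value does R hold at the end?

Start: R = -6838 = 10010101001010.
R = -6838 + (-5897) = -12735; wraps to 3649 = 00111001000001
R = 3649 + (-7174) = -3525 = 11001000111011
R = -3525 + 2135 = -1390 = 11101010010010

-1390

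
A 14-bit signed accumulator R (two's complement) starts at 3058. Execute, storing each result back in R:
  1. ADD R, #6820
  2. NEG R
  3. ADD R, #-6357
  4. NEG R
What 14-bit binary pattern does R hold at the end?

Start: R = 3058 = 00101111110010.
R = 3058 + 6820 = 9878; wraps to -6506 = 10011010010110
R = −(-6506) = 6506 = 01100101101010
R = 6506 + (-6357) = 149 = 00000010010101
R = −(149) = -149 = 11111101101011

11111101101011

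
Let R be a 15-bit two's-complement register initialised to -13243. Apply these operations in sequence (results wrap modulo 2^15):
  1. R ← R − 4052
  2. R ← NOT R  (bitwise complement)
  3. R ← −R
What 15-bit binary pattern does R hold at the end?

011110001110010

Start: R = -13243 = 100110001000101.
R = -13243 − 4052 = -17295; wraps to 15473 = 011110001110001
R = NOT 011110001110001 = 100001110001110 = -15474
R = −(-15474) = 15474 = 011110001110010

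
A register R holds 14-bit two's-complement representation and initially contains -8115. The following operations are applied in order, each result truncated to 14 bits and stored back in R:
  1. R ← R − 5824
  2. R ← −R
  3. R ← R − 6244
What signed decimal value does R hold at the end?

7695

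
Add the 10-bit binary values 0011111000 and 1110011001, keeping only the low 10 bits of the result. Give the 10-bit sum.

  0011111000
+ 1110011001
= 0010010001  (discard carry-out 1)

0010010001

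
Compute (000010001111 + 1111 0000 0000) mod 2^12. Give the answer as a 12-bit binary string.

111110001111

  000010001111
+ 111100000000
= 111110001111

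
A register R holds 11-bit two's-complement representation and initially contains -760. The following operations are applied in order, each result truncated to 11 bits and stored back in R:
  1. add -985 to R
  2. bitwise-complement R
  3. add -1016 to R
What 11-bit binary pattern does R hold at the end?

01011011000

Start: R = -760 = 10100001000.
R = -760 + (-985) = -1745; wraps to 303 = 00100101111
R = NOT 00100101111 = 11011010000 = -304
R = -304 + (-1016) = -1320; wraps to 728 = 01011011000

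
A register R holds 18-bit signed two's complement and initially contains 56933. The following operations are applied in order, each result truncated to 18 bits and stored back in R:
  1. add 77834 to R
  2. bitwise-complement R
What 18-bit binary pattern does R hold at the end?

Start: R = 56933 = 001101111001100101.
R = 56933 + 77834 = 134767; wraps to -127377 = 100000111001101111
R = NOT 100000111001101111 = 011111000110010000 = 127376

011111000110010000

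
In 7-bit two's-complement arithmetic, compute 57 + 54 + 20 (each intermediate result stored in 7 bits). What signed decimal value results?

3

57 + 54 = 111 → wraps to -17 (1101111)
-17 + 20 = 3 (0000011)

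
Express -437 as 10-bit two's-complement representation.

|-437| = 437 = 0110110101 in 10 bits.
Invert the bits: 1001001010. Add 1: 1001001011.

1001001011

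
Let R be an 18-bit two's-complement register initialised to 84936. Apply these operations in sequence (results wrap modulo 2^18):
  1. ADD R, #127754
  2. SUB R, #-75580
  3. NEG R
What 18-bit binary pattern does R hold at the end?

111001100111110010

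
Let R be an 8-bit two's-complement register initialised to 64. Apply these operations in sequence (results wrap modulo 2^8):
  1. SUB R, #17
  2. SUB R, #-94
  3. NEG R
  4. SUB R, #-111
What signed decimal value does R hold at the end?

-30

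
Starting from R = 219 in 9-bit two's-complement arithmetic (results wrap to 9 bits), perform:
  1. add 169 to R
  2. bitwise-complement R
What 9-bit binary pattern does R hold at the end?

001111011

Start: R = 219 = 011011011.
R = 219 + 169 = 388; wraps to -124 = 110000100
R = NOT 110000100 = 001111011 = 123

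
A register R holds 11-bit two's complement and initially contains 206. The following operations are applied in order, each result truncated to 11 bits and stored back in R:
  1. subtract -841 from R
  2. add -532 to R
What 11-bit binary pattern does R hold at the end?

01000000011

Start: R = 206 = 00011001110.
R = 206 − (-841) = 1047; wraps to -1001 = 10000010111
R = -1001 + (-532) = -1533; wraps to 515 = 01000000011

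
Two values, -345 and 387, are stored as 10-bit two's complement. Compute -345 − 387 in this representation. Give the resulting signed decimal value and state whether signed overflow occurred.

292; overflow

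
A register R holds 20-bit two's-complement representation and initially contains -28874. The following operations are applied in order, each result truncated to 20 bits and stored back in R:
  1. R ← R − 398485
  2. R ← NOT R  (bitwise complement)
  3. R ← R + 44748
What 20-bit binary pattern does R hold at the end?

01110011010000101010

Start: R = -28874 = 11111000111100110110.
R = -28874 − 398485 = -427359 = 10010111101010100001
R = NOT 10010111101010100001 = 01101000010101011110 = 427358
R = 427358 + 44748 = 472106 = 01110011010000101010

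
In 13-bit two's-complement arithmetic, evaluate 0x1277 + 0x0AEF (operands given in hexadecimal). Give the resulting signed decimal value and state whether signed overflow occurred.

-666; no overflow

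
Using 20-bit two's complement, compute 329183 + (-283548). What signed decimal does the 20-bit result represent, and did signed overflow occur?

45635; no overflow

329183 → 01010000010111011111
-283548 → 10111010110001100100
  01010000010111011111
+ 10111010110001100100
= 00001011001001000011  (discard carry-out 1)
Result 00001011001001000011: MSB = 0 → value 45635.
Addends have opposite signs, so signed overflow cannot occur.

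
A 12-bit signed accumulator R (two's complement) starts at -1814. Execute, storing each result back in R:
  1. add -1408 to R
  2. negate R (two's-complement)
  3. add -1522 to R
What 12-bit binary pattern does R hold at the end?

011010100100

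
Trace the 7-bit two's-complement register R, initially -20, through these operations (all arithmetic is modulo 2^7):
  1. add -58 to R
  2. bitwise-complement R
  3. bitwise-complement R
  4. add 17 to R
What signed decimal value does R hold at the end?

Start: R = -20 = 1101100.
R = -20 + (-58) = -78; wraps to 50 = 0110010
R = NOT 0110010 = 1001101 = -51
R = NOT 1001101 = 0110010 = 50
R = 50 + 17 = 67; wraps to -61 = 1000011

-61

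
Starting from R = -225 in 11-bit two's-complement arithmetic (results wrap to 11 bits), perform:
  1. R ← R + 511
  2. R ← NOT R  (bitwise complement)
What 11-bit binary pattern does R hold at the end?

Start: R = -225 = 11100011111.
R = -225 + 511 = 286 = 00100011110
R = NOT 00100011110 = 11011100001 = -287

11011100001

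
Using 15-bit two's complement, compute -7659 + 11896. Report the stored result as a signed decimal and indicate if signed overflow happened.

-7659 → 110001000010101
11896 → 010111001111000
  110001000010101
+ 010111001111000
= 001000010001101  (discard carry-out 1)
Result 001000010001101: MSB = 0 → value 4237.
Addends have opposite signs, so signed overflow cannot occur.

4237; no overflow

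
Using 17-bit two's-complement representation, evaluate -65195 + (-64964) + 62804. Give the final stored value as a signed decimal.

63717

-65195 + (-64964) = -130159 → wraps to 913 (00000001110010001)
913 + 62804 = 63717 (01111100011100101)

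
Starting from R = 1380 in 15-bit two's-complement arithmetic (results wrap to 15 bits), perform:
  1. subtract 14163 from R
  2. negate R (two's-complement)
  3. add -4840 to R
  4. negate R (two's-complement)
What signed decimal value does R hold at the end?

-7943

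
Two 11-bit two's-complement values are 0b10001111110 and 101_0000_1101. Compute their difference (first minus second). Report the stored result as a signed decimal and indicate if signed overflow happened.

-143; no overflow

0b10001111110 → 10001111110 = -898 (signed)
101_0000_1101 → 10100001101 = -755 (signed)
Subtract via negate-and-add: invert 10100001101 + 1 = 01011110011 (i.e. 755).
  10001111110
+ 01011110011
= 11101110001
Result 11101110001: MSB = 1 → 1905 − 2048 = -143.
Addends (after negating the subtrahend) have opposite signs, so signed overflow cannot occur.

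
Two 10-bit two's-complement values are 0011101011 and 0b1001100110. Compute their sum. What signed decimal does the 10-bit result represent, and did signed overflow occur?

-175; no overflow

0011101011 = 235 (signed)
0b1001100110 → 1001100110 = -410 (signed)
  0011101011
+ 1001100110
= 1101010001
Result 1101010001: MSB = 1 → 849 − 1024 = -175.
Addends have opposite signs, so signed overflow cannot occur.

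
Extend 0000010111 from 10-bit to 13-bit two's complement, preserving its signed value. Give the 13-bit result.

0000000010111

MSB of 0000010111 is 0; replicate it into the new high bits.
000|0000010111 → 0000000010111 (still 23).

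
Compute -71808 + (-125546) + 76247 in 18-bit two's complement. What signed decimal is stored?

-121107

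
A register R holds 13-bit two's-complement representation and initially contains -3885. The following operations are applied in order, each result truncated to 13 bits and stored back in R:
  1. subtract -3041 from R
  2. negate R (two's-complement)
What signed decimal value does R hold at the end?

Start: R = -3885 = 1000011010011.
R = -3885 − (-3041) = -844 = 1110010110100
R = −(-844) = 844 = 0001101001100

844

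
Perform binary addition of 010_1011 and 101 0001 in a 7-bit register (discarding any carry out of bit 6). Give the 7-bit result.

  0101011
+ 1010001
= 1111100

1111100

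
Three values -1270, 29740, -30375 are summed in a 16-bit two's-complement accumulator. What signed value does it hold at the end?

-1905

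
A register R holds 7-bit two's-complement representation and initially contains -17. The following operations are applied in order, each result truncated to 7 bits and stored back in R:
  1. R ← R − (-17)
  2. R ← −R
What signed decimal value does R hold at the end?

Start: R = -17 = 1101111.
R = -17 − (-17) = 0 = 0000000
R = −(0) = 0 = 0000000

0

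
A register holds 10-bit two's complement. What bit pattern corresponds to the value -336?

1010110000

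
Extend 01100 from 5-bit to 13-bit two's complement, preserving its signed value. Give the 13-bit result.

0000000001100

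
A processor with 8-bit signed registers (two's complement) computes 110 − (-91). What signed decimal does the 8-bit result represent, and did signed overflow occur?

-55; overflow

110 → 01101110
-91 → 10100101
Subtract via negate-and-add: invert 10100101 + 1 = 01011011 (i.e. 91).
  01101110
+ 01011011
= 11001001
Result 11001001: MSB = 1 → 201 − 256 = -55.
Both addends (after negating the subtrahend) are non-negative but the stored result is negative: signed overflow. The true value 110 − (-91) = 201 lies outside [-128, 127].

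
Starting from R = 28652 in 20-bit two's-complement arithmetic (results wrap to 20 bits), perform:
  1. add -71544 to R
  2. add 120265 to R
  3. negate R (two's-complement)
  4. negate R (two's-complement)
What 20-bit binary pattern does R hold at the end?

00010010111000111101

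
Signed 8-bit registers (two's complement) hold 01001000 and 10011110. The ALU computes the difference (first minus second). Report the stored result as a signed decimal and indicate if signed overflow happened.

01001000 = 72 (signed)
10011110 = -98 (signed)
Subtract via negate-and-add: invert 10011110 + 1 = 01100010 (i.e. 98).
  01001000
+ 01100010
= 10101010
Result 10101010: MSB = 1 → 170 − 256 = -86.
Both addends (after negating the subtrahend) are non-negative but the stored result is negative: signed overflow. The true value 72 − (-98) = 170 lies outside [-128, 127].

-86; overflow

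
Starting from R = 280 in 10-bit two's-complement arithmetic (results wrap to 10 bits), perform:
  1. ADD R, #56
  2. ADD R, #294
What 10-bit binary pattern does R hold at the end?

Start: R = 280 = 0100011000.
R = 280 + 56 = 336 = 0101010000
R = 336 + 294 = 630; wraps to -394 = 1001110110

1001110110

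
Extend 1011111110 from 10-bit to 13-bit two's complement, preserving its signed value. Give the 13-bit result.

1111011111110

MSB of 1011111110 is 1; replicate it into the new high bits.
111|1011111110 → 1111011111110 (still -258).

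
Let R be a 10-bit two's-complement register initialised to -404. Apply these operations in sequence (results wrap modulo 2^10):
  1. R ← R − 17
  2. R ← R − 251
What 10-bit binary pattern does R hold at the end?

Start: R = -404 = 1001101100.
R = -404 − 17 = -421 = 1001011011
R = -421 − 251 = -672; wraps to 352 = 0101100000

0101100000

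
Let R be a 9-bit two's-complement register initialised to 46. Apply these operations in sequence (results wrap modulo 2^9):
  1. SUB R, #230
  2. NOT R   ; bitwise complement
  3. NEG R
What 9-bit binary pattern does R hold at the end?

101001001

Start: R = 46 = 000101110.
R = 46 − 230 = -184 = 101001000
R = NOT 101001000 = 010110111 = 183
R = −(183) = -183 = 101001001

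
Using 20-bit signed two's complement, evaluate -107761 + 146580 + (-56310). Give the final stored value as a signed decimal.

-107761 + 146580 = 38819 (00001001011110100011)
38819 + (-56310) = -17491 (11111011101110101101)

-17491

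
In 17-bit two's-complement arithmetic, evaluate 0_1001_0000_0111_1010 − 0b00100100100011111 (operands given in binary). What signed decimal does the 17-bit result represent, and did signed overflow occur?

0_1001_0000_0111_1010 → 01001000001111010 = 36986 (signed)
0b00100100100011111 → 00100100100011111 = 18719 (signed)
Subtract via negate-and-add: invert 00100100100011111 + 1 = 11011011011100001 (i.e. -18719).
  01001000001111010
+ 11011011011100001
= 00100011101011011  (discard carry-out 1)
Result 00100011101011011: MSB = 0 → value 18267.
Addends (after negating the subtrahend) have opposite signs, so signed overflow cannot occur.

18267; no overflow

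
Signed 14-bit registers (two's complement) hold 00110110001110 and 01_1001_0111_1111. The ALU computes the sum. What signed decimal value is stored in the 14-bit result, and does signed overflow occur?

-6387; overflow

00110110001110 = 3470 (signed)
01_1001_0111_1111 → 01100101111111 = 6527 (signed)
  00110110001110
+ 01100101111111
= 10011100001101
Result 10011100001101: MSB = 1 → 9997 − 16384 = -6387.
Both addends are non-negative but the stored result is negative: signed overflow. The true value 3470 + 6527 = 9997 lies outside [-8192, 8191].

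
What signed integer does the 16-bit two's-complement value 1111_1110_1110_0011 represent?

-285

MSB is 1, so the value is negative.
Unsigned reading: 65251. Subtract 2^16 = 65536: 65251 − 65536 = -285.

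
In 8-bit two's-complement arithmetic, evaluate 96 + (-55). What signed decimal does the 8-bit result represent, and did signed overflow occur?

96 → 01100000
-55 → 11001001
  01100000
+ 11001001
= 00101001  (discard carry-out 1)
Result 00101001: MSB = 0 → value 41.
Addends have opposite signs, so signed overflow cannot occur.

41; no overflow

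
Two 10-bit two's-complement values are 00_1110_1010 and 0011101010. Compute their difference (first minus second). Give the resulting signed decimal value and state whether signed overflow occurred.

0; no overflow

00_1110_1010 → 0011101010 = 234 (signed)
0011101010 = 234 (signed)
Subtract via negate-and-add: invert 0011101010 + 1 = 1100010110 (i.e. -234).
  0011101010
+ 1100010110
= 0000000000  (discard carry-out 1)
Result 0000000000: MSB = 0 → value 0.
Addends (after negating the subtrahend) have opposite signs, so signed overflow cannot occur.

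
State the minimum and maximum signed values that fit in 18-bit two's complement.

min = -131072, max = 131071

Minimum: −2^17 = -131072.
Maximum: 2^17 − 1 = 131071.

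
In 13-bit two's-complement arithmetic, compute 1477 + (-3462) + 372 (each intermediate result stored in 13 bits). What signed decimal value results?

1477 + (-3462) = -1985 (1100000111111)
-1985 + 372 = -1613 (1100110110011)

-1613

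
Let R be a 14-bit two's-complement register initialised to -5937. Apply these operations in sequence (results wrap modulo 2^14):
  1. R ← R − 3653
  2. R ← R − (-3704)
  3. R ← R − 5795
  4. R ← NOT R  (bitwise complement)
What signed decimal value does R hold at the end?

Start: R = -5937 = 10100011001111.
R = -5937 − 3653 = -9590; wraps to 6794 = 01101010001010
R = 6794 − (-3704) = 10498; wraps to -5886 = 10100100000010
R = -5886 − 5795 = -11681; wraps to 4703 = 01001001011111
R = NOT 01001001011111 = 10110110100000 = -4704

-4704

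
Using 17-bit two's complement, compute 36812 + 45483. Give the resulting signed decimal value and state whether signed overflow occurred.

36812 → 01000111111001100
45483 → 01011000110101011
  01000111111001100
+ 01011000110101011
= 10100000101110111
Result 10100000101110111: MSB = 1 → 82295 − 131072 = -48777.
Both addends are non-negative but the stored result is negative: signed overflow. The true value 36812 + 45483 = 82295 lies outside [-65536, 65535].

-48777; overflow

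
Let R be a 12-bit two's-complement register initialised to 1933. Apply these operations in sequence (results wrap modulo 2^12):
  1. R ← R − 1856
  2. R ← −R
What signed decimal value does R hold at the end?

-77

Start: R = 1933 = 011110001101.
R = 1933 − 1856 = 77 = 000001001101
R = −(77) = -77 = 111110110011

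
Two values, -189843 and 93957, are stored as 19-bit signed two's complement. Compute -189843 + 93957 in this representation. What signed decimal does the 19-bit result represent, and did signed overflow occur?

-189843 → 1010001101001101101
93957 → 0010110111100000101
  1010001101001101101
+ 0010110111100000101
= 1101000100101110010
Result 1101000100101110010: MSB = 1 → 428402 − 524288 = -95886.
Addends have opposite signs, so signed overflow cannot occur.

-95886; no overflow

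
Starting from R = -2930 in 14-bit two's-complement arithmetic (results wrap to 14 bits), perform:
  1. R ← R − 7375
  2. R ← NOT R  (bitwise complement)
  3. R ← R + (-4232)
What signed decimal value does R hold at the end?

6072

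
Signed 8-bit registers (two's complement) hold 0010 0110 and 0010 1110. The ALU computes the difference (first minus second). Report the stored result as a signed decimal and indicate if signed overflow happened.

0010 0110 → 00100110 = 38 (signed)
0010 1110 → 00101110 = 46 (signed)
Subtract via negate-and-add: invert 00101110 + 1 = 11010010 (i.e. -46).
  00100110
+ 11010010
= 11111000
Result 11111000: MSB = 1 → 248 − 256 = -8.
Addends (after negating the subtrahend) have opposite signs, so signed overflow cannot occur.

-8; no overflow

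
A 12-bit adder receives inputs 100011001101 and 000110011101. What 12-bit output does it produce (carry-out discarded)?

  100011001101
+ 000110011101
= 101001101010

101001101010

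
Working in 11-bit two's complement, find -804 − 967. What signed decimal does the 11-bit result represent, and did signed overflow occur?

277; overflow

-804 → 10011011100
967 → 01111000111
Subtract via negate-and-add: invert 01111000111 + 1 = 10000111001 (i.e. -967).
  10011011100
+ 10000111001
= 00100010101  (discard carry-out 1)
Result 00100010101: MSB = 0 → value 277.
Both addends (after negating the subtrahend) are negative but the stored result is non-negative: signed overflow. The true value -804 − 967 = -1771 lies outside [-1024, 1023].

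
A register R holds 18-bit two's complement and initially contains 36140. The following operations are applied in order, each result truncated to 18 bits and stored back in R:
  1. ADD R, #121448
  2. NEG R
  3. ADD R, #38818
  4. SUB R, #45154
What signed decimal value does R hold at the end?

Start: R = 36140 = 001000110100101100.
R = 36140 + 121448 = 157588; wraps to -104556 = 100110011110010100
R = −(-104556) = 104556 = 011001100001101100
R = 104556 + 38818 = 143374; wraps to -118770 = 100011000000001110
R = -118770 − 45154 = -163924; wraps to 98220 = 010111111110101100

98220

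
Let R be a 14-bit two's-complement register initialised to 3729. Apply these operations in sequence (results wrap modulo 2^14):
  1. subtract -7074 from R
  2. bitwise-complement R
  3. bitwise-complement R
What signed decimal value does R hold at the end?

-5581

Start: R = 3729 = 00111010010001.
R = 3729 − (-7074) = 10803; wraps to -5581 = 10101000110011
R = NOT 10101000110011 = 01010111001100 = 5580
R = NOT 01010111001100 = 10101000110011 = -5581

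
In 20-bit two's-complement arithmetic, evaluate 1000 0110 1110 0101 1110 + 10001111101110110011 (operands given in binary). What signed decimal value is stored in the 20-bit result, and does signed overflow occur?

92689; overflow

1000 0110 1110 0101 1110 → 10000110111001011110 = -496034 (signed)
10001111101110110011 = -459853 (signed)
  10000110111001011110
+ 10001111101110110011
= 00010110101000010001  (discard carry-out 1)
Result 00010110101000010001: MSB = 0 → value 92689.
Both addends are negative but the stored result is non-negative: signed overflow. The true value -496034 + (-459853) = -955887 lies outside [-524288, 524287].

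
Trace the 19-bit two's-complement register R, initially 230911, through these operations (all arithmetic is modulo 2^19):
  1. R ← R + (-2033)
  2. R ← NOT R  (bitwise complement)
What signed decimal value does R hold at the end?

Start: R = 230911 = 0111000010111111111.
R = 230911 + (-2033) = 228878 = 0110111111000001110
R = NOT 0110111111000001110 = 1001000000111110001 = -228879

-228879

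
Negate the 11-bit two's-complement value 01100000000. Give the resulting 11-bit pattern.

Invert: 10011111111. Add 1: 10100000000.

10100000000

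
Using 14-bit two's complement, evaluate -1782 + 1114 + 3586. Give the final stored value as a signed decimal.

2918

-1782 + 1114 = -668 (11110101100100)
-668 + 3586 = 2918 (00101101100110)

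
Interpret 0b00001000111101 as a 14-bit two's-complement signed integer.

573

MSB is 0, so the value is non-negative: 00001000111101 = 573.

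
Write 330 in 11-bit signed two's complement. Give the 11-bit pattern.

330 is non-negative, so write it directly in 11 bits: 00101001010.

00101001010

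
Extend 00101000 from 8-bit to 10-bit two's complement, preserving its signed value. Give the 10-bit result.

MSB of 00101000 is 0; replicate it into the new high bits.
00|00101000 → 0000101000 (still 40).

0000101000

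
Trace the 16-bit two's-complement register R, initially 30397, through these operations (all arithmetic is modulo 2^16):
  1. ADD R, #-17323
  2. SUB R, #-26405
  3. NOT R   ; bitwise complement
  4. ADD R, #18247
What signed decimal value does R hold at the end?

-21233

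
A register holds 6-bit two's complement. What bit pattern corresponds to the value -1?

|-1| = 1 = 000001 in 6 bits.
Invert the bits: 111110. Add 1: 111111.
Check: 111111 reads as 63 − 64 = -1.

111111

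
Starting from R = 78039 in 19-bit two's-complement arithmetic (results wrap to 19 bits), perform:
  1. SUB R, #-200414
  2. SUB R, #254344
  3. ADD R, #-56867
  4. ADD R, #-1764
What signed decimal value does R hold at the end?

Start: R = 78039 = 0010011000011010111.
R = 78039 − (-200414) = 278453; wraps to -245835 = 1000011111110110101
R = -245835 − 254344 = -500179; wraps to 24109 = 0000101111000101101
R = 24109 + (-56867) = -32758 = 1111000000000001010
R = -32758 + (-1764) = -34522 = 1110111100100100110

-34522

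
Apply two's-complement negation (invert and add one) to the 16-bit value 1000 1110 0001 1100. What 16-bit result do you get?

Invert: 0111000111100011. Add 1: 0111000111100100.
Check: 1000111000011100 = -29156, 0111000111100100 = 29156.

0111000111100100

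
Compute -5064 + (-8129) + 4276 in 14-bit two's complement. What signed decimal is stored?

-5064 + (-8129) = -13193 → wraps to 3191 (00110001110111)
3191 + 4276 = 7467 (01110100101011)

7467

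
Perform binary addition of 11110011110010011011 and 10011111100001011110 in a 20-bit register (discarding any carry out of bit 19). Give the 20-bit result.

10010011010011111001

  11110011110010011011
+ 10011111100001011110
= 10010011010011111001  (discard carry-out 1)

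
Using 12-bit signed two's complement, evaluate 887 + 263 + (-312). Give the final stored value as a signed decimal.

887 + 263 = 1150 (010001111110)
1150 + (-312) = 838 (001101000110)

838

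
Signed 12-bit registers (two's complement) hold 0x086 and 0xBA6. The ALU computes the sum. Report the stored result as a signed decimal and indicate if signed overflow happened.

0x086 = 000010000110 = 134 (signed)
0xBA6 = 101110100110 = -1114 (signed)
  000010000110
+ 101110100110
= 110000101100
Result 110000101100: MSB = 1 → 3116 − 4096 = -980.
Addends have opposite signs, so signed overflow cannot occur.

-980; no overflow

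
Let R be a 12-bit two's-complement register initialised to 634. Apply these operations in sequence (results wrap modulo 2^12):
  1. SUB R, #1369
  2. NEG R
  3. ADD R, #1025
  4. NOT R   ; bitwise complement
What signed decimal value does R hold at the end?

-1761

Start: R = 634 = 001001111010.
R = 634 − 1369 = -735 = 110100100001
R = −(-735) = 735 = 001011011111
R = 735 + 1025 = 1760 = 011011100000
R = NOT 011011100000 = 100100011111 = -1761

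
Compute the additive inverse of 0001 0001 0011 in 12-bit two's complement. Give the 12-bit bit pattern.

111011101101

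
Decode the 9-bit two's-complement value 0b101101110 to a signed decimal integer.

-146

MSB is 1, so the value is negative.
Invert: 010010001. Add 1: 010010010 = 146. So the value is −146.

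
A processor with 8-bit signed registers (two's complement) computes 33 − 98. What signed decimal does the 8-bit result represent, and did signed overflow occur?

33 → 00100001
98 → 01100010
Subtract via negate-and-add: invert 01100010 + 1 = 10011110 (i.e. -98).
  00100001
+ 10011110
= 10111111
Result 10111111: MSB = 1 → 191 − 256 = -65.
Addends (after negating the subtrahend) have opposite signs, so signed overflow cannot occur.

-65; no overflow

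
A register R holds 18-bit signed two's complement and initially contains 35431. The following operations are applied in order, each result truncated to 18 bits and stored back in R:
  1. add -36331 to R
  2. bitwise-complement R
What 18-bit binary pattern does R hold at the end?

000000001110000011

Start: R = 35431 = 001000101001100111.
R = 35431 + (-36331) = -900 = 111111110001111100
R = NOT 111111110001111100 = 000000001110000011 = 899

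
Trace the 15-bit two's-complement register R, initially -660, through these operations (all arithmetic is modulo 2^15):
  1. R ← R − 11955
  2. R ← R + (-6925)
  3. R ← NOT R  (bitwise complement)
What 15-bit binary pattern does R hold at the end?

Start: R = -660 = 111110101101100.
R = -660 − 11955 = -12615 = 100111010111001
R = -12615 + (-6925) = -19540; wraps to 13228 = 011001110101100
R = NOT 011001110101100 = 100110001010011 = -13229

100110001010011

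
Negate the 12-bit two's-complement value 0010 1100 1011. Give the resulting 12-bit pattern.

110100110101

Invert: 110100110100. Add 1: 110100110101.
Check: 001011001011 = 715, 110100110101 = -715.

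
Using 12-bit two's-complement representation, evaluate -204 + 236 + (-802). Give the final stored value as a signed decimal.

-770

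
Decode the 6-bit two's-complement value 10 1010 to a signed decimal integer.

MSB is 1, so the value is negative.
Unsigned reading: 42. Subtract 2^6 = 64: 42 − 64 = -22.

-22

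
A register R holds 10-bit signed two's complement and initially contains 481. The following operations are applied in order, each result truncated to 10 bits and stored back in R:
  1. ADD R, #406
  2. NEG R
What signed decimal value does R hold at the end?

Start: R = 481 = 0111100001.
R = 481 + 406 = 887; wraps to -137 = 1101110111
R = −(-137) = 137 = 0010001001

137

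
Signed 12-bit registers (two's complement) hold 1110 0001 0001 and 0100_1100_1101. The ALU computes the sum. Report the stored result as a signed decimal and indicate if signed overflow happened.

1110 0001 0001 → 111000010001 = -495 (signed)
0100_1100_1101 → 010011001101 = 1229 (signed)
  111000010001
+ 010011001101
= 001011011110  (discard carry-out 1)
Result 001011011110: MSB = 0 → value 734.
Addends have opposite signs, so signed overflow cannot occur.

734; no overflow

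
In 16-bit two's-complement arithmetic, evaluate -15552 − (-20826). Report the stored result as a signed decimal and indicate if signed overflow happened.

5274; no overflow

-15552 → 1100001101000000
-20826 → 1010111010100110
Subtract via negate-and-add: invert 1010111010100110 + 1 = 0101000101011010 (i.e. 20826).
  1100001101000000
+ 0101000101011010
= 0001010010011010  (discard carry-out 1)
Result 0001010010011010: MSB = 0 → value 5274.
Addends (after negating the subtrahend) have opposite signs, so signed overflow cannot occur.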